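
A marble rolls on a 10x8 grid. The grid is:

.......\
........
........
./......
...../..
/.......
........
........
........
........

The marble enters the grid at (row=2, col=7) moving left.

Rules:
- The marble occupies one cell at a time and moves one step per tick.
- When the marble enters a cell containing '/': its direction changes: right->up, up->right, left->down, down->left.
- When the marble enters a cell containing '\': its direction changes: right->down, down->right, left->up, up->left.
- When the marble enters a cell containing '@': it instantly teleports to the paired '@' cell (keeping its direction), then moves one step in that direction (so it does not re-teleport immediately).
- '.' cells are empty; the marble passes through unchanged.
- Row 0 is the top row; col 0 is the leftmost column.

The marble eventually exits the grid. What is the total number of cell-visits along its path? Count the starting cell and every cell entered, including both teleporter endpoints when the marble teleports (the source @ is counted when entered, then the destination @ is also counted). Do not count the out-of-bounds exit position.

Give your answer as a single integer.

Answer: 8

Derivation:
Step 1: enter (2,7), '.' pass, move left to (2,6)
Step 2: enter (2,6), '.' pass, move left to (2,5)
Step 3: enter (2,5), '.' pass, move left to (2,4)
Step 4: enter (2,4), '.' pass, move left to (2,3)
Step 5: enter (2,3), '.' pass, move left to (2,2)
Step 6: enter (2,2), '.' pass, move left to (2,1)
Step 7: enter (2,1), '.' pass, move left to (2,0)
Step 8: enter (2,0), '.' pass, move left to (2,-1)
Step 9: at (2,-1) — EXIT via left edge, pos 2
Path length (cell visits): 8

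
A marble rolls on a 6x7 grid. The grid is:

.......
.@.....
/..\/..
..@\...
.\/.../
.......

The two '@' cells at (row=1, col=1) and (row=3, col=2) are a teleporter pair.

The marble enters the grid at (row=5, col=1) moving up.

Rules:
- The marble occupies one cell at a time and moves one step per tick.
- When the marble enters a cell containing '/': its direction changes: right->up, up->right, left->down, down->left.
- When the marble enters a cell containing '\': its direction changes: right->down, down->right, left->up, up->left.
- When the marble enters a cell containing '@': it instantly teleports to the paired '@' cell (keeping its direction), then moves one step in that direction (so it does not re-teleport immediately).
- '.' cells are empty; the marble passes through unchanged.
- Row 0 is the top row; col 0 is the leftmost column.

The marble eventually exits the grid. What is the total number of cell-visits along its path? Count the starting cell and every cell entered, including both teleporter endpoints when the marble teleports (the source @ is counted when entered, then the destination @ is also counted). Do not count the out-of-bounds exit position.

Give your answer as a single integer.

Answer: 3

Derivation:
Step 1: enter (5,1), '.' pass, move up to (4,1)
Step 2: enter (4,1), '\' deflects up->left, move left to (4,0)
Step 3: enter (4,0), '.' pass, move left to (4,-1)
Step 4: at (4,-1) — EXIT via left edge, pos 4
Path length (cell visits): 3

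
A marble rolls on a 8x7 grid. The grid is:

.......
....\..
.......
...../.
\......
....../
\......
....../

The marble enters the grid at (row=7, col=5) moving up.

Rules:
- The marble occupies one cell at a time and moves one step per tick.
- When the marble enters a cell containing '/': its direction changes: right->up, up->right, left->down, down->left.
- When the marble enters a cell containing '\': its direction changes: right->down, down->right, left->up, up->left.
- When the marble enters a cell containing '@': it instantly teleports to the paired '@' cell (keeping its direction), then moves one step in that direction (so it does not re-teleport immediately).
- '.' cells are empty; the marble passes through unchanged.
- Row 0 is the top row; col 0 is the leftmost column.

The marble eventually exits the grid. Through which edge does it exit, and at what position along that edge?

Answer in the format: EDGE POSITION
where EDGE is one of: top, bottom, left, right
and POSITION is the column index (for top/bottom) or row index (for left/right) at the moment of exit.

Step 1: enter (7,5), '.' pass, move up to (6,5)
Step 2: enter (6,5), '.' pass, move up to (5,5)
Step 3: enter (5,5), '.' pass, move up to (4,5)
Step 4: enter (4,5), '.' pass, move up to (3,5)
Step 5: enter (3,5), '/' deflects up->right, move right to (3,6)
Step 6: enter (3,6), '.' pass, move right to (3,7)
Step 7: at (3,7) — EXIT via right edge, pos 3

Answer: right 3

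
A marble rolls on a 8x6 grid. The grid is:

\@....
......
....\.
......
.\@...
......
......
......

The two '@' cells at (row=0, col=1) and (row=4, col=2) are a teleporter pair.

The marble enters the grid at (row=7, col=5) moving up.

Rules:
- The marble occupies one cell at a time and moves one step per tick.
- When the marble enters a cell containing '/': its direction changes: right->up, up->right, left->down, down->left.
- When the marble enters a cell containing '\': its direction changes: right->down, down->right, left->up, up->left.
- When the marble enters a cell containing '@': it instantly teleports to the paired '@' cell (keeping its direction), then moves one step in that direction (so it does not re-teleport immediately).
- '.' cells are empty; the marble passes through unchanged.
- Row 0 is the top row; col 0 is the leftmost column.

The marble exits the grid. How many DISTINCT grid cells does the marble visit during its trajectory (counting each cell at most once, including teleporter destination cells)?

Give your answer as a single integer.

Step 1: enter (7,5), '.' pass, move up to (6,5)
Step 2: enter (6,5), '.' pass, move up to (5,5)
Step 3: enter (5,5), '.' pass, move up to (4,5)
Step 4: enter (4,5), '.' pass, move up to (3,5)
Step 5: enter (3,5), '.' pass, move up to (2,5)
Step 6: enter (2,5), '.' pass, move up to (1,5)
Step 7: enter (1,5), '.' pass, move up to (0,5)
Step 8: enter (0,5), '.' pass, move up to (-1,5)
Step 9: at (-1,5) — EXIT via top edge, pos 5
Distinct cells visited: 8 (path length 8)

Answer: 8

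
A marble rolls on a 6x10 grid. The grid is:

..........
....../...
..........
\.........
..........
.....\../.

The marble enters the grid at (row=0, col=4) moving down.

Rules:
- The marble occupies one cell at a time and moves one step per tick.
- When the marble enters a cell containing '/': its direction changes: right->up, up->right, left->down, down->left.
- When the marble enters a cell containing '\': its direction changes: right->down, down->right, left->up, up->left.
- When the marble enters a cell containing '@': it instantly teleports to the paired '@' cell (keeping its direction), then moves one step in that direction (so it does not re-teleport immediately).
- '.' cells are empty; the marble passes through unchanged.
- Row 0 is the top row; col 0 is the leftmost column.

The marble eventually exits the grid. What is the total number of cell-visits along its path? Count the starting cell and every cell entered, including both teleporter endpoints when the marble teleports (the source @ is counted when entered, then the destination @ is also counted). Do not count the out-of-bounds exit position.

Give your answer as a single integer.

Answer: 6

Derivation:
Step 1: enter (0,4), '.' pass, move down to (1,4)
Step 2: enter (1,4), '.' pass, move down to (2,4)
Step 3: enter (2,4), '.' pass, move down to (3,4)
Step 4: enter (3,4), '.' pass, move down to (4,4)
Step 5: enter (4,4), '.' pass, move down to (5,4)
Step 6: enter (5,4), '.' pass, move down to (6,4)
Step 7: at (6,4) — EXIT via bottom edge, pos 4
Path length (cell visits): 6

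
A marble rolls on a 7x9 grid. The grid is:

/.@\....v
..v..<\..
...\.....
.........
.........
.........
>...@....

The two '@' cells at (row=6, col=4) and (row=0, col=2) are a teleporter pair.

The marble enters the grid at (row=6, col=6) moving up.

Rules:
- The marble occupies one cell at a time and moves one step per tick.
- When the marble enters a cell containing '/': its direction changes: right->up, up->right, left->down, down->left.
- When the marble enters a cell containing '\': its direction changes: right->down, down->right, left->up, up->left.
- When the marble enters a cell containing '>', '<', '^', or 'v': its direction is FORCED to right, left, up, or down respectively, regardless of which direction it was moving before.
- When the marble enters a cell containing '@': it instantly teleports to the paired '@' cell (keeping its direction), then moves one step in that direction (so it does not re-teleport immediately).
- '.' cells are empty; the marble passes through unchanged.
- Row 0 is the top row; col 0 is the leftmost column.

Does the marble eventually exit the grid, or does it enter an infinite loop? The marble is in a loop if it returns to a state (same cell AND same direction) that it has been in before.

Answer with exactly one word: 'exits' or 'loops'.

Step 1: enter (6,6), '.' pass, move up to (5,6)
Step 2: enter (5,6), '.' pass, move up to (4,6)
Step 3: enter (4,6), '.' pass, move up to (3,6)
Step 4: enter (3,6), '.' pass, move up to (2,6)
Step 5: enter (2,6), '.' pass, move up to (1,6)
Step 6: enter (1,6), '\' deflects up->left, move left to (1,5)
Step 7: enter (1,5), '<' forces left->left, move left to (1,4)
Step 8: enter (1,4), '.' pass, move left to (1,3)
Step 9: enter (1,3), '.' pass, move left to (1,2)
Step 10: enter (1,2), 'v' forces left->down, move down to (2,2)
Step 11: enter (2,2), '.' pass, move down to (3,2)
Step 12: enter (3,2), '.' pass, move down to (4,2)
Step 13: enter (4,2), '.' pass, move down to (5,2)
Step 14: enter (5,2), '.' pass, move down to (6,2)
Step 15: enter (6,2), '.' pass, move down to (7,2)
Step 16: at (7,2) — EXIT via bottom edge, pos 2

Answer: exits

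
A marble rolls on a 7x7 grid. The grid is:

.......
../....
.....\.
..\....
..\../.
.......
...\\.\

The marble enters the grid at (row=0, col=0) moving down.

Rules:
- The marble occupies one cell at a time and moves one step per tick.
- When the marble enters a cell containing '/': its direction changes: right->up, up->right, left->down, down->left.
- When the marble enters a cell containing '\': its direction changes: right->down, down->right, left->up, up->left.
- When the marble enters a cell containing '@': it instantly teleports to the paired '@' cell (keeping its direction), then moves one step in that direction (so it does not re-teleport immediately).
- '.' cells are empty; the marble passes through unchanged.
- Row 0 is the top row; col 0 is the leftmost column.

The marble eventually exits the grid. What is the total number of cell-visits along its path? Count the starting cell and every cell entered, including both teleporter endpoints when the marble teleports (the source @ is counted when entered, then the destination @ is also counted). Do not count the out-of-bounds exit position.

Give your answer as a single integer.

Step 1: enter (0,0), '.' pass, move down to (1,0)
Step 2: enter (1,0), '.' pass, move down to (2,0)
Step 3: enter (2,0), '.' pass, move down to (3,0)
Step 4: enter (3,0), '.' pass, move down to (4,0)
Step 5: enter (4,0), '.' pass, move down to (5,0)
Step 6: enter (5,0), '.' pass, move down to (6,0)
Step 7: enter (6,0), '.' pass, move down to (7,0)
Step 8: at (7,0) — EXIT via bottom edge, pos 0
Path length (cell visits): 7

Answer: 7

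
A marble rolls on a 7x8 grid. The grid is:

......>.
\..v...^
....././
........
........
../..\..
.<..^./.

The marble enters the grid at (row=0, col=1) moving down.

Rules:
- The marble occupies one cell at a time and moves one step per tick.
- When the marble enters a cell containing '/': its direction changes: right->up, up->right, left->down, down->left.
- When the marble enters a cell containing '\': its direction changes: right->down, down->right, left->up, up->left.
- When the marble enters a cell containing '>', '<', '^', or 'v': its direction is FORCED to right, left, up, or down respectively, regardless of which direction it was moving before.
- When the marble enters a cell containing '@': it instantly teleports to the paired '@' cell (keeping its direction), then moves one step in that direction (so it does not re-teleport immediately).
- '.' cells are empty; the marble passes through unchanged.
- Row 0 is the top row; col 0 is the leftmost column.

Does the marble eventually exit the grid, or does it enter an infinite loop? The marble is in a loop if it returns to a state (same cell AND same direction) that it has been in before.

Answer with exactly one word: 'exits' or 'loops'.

Step 1: enter (0,1), '.' pass, move down to (1,1)
Step 2: enter (1,1), '.' pass, move down to (2,1)
Step 3: enter (2,1), '.' pass, move down to (3,1)
Step 4: enter (3,1), '.' pass, move down to (4,1)
Step 5: enter (4,1), '.' pass, move down to (5,1)
Step 6: enter (5,1), '.' pass, move down to (6,1)
Step 7: enter (6,1), '<' forces down->left, move left to (6,0)
Step 8: enter (6,0), '.' pass, move left to (6,-1)
Step 9: at (6,-1) — EXIT via left edge, pos 6

Answer: exits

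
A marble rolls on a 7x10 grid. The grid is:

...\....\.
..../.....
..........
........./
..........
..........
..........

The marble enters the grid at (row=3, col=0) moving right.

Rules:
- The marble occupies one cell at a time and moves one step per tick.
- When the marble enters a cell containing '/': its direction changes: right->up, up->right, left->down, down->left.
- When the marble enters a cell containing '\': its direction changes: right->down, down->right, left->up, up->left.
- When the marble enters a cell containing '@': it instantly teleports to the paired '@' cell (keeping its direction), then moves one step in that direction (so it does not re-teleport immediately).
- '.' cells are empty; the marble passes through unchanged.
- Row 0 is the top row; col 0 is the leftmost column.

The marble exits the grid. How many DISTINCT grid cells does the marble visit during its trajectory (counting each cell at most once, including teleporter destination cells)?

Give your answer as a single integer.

Answer: 13

Derivation:
Step 1: enter (3,0), '.' pass, move right to (3,1)
Step 2: enter (3,1), '.' pass, move right to (3,2)
Step 3: enter (3,2), '.' pass, move right to (3,3)
Step 4: enter (3,3), '.' pass, move right to (3,4)
Step 5: enter (3,4), '.' pass, move right to (3,5)
Step 6: enter (3,5), '.' pass, move right to (3,6)
Step 7: enter (3,6), '.' pass, move right to (3,7)
Step 8: enter (3,7), '.' pass, move right to (3,8)
Step 9: enter (3,8), '.' pass, move right to (3,9)
Step 10: enter (3,9), '/' deflects right->up, move up to (2,9)
Step 11: enter (2,9), '.' pass, move up to (1,9)
Step 12: enter (1,9), '.' pass, move up to (0,9)
Step 13: enter (0,9), '.' pass, move up to (-1,9)
Step 14: at (-1,9) — EXIT via top edge, pos 9
Distinct cells visited: 13 (path length 13)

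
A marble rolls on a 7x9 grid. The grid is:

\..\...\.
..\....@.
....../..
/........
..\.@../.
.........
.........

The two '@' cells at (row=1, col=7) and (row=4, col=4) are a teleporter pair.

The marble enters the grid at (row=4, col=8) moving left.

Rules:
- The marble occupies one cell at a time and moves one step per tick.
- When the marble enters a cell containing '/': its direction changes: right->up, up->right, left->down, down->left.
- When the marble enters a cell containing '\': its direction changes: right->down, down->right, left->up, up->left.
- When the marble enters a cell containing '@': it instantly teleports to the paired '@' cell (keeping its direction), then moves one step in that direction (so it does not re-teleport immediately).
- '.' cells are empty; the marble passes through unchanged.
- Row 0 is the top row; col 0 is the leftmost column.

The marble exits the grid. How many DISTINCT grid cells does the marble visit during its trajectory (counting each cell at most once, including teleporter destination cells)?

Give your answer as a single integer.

Answer: 4

Derivation:
Step 1: enter (4,8), '.' pass, move left to (4,7)
Step 2: enter (4,7), '/' deflects left->down, move down to (5,7)
Step 3: enter (5,7), '.' pass, move down to (6,7)
Step 4: enter (6,7), '.' pass, move down to (7,7)
Step 5: at (7,7) — EXIT via bottom edge, pos 7
Distinct cells visited: 4 (path length 4)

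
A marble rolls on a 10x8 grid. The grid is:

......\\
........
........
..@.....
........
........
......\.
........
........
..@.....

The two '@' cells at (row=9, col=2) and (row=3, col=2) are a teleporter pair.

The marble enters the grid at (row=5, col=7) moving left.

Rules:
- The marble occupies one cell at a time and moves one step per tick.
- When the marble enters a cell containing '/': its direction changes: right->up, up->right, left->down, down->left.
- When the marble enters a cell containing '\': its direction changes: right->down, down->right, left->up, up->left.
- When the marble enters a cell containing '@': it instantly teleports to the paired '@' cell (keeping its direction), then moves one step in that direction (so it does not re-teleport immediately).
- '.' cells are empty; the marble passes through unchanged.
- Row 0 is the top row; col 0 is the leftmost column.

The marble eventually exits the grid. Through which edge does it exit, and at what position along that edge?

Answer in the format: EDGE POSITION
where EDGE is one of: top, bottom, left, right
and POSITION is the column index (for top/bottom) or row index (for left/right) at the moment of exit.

Step 1: enter (5,7), '.' pass, move left to (5,6)
Step 2: enter (5,6), '.' pass, move left to (5,5)
Step 3: enter (5,5), '.' pass, move left to (5,4)
Step 4: enter (5,4), '.' pass, move left to (5,3)
Step 5: enter (5,3), '.' pass, move left to (5,2)
Step 6: enter (5,2), '.' pass, move left to (5,1)
Step 7: enter (5,1), '.' pass, move left to (5,0)
Step 8: enter (5,0), '.' pass, move left to (5,-1)
Step 9: at (5,-1) — EXIT via left edge, pos 5

Answer: left 5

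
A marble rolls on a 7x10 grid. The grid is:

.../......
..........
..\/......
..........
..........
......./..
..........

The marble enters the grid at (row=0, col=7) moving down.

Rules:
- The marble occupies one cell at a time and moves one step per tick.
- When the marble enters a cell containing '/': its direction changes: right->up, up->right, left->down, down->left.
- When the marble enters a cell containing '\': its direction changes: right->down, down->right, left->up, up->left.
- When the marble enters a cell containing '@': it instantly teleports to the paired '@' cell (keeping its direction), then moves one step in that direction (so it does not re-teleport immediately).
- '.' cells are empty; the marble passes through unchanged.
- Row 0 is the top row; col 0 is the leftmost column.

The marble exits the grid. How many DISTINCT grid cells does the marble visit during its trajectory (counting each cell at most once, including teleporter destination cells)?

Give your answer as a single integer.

Step 1: enter (0,7), '.' pass, move down to (1,7)
Step 2: enter (1,7), '.' pass, move down to (2,7)
Step 3: enter (2,7), '.' pass, move down to (3,7)
Step 4: enter (3,7), '.' pass, move down to (4,7)
Step 5: enter (4,7), '.' pass, move down to (5,7)
Step 6: enter (5,7), '/' deflects down->left, move left to (5,6)
Step 7: enter (5,6), '.' pass, move left to (5,5)
Step 8: enter (5,5), '.' pass, move left to (5,4)
Step 9: enter (5,4), '.' pass, move left to (5,3)
Step 10: enter (5,3), '.' pass, move left to (5,2)
Step 11: enter (5,2), '.' pass, move left to (5,1)
Step 12: enter (5,1), '.' pass, move left to (5,0)
Step 13: enter (5,0), '.' pass, move left to (5,-1)
Step 14: at (5,-1) — EXIT via left edge, pos 5
Distinct cells visited: 13 (path length 13)

Answer: 13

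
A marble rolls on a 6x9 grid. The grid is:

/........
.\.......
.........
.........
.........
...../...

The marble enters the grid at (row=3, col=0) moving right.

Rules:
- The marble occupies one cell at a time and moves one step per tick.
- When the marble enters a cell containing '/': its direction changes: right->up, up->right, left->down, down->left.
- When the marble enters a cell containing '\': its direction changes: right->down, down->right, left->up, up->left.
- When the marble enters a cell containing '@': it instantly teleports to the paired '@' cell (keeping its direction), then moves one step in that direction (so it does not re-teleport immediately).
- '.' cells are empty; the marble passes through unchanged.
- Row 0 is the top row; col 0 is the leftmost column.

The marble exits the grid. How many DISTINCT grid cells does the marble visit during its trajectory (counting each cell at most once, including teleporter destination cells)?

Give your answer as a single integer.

Answer: 9

Derivation:
Step 1: enter (3,0), '.' pass, move right to (3,1)
Step 2: enter (3,1), '.' pass, move right to (3,2)
Step 3: enter (3,2), '.' pass, move right to (3,3)
Step 4: enter (3,3), '.' pass, move right to (3,4)
Step 5: enter (3,4), '.' pass, move right to (3,5)
Step 6: enter (3,5), '.' pass, move right to (3,6)
Step 7: enter (3,6), '.' pass, move right to (3,7)
Step 8: enter (3,7), '.' pass, move right to (3,8)
Step 9: enter (3,8), '.' pass, move right to (3,9)
Step 10: at (3,9) — EXIT via right edge, pos 3
Distinct cells visited: 9 (path length 9)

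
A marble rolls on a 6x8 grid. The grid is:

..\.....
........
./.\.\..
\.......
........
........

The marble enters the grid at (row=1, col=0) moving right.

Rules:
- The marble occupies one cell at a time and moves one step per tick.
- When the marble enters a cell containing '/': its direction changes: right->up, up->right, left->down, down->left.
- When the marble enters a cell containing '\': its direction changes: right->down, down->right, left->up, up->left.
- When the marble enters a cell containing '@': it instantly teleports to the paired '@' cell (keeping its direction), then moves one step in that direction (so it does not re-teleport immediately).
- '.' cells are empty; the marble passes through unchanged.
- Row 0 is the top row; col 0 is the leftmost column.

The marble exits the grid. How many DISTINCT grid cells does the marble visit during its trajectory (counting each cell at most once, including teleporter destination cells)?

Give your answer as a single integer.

Step 1: enter (1,0), '.' pass, move right to (1,1)
Step 2: enter (1,1), '.' pass, move right to (1,2)
Step 3: enter (1,2), '.' pass, move right to (1,3)
Step 4: enter (1,3), '.' pass, move right to (1,4)
Step 5: enter (1,4), '.' pass, move right to (1,5)
Step 6: enter (1,5), '.' pass, move right to (1,6)
Step 7: enter (1,6), '.' pass, move right to (1,7)
Step 8: enter (1,7), '.' pass, move right to (1,8)
Step 9: at (1,8) — EXIT via right edge, pos 1
Distinct cells visited: 8 (path length 8)

Answer: 8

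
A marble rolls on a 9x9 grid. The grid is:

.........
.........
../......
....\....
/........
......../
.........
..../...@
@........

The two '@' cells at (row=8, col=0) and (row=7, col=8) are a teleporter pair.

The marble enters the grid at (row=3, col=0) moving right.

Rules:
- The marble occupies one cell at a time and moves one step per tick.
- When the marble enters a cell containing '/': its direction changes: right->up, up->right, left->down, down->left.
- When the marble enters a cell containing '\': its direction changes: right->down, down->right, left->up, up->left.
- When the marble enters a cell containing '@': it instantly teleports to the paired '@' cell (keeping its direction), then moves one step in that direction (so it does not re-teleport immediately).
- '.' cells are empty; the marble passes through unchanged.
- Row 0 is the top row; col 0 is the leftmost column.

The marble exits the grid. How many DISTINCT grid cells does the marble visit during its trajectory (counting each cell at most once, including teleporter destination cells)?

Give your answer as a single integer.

Answer: 13

Derivation:
Step 1: enter (3,0), '.' pass, move right to (3,1)
Step 2: enter (3,1), '.' pass, move right to (3,2)
Step 3: enter (3,2), '.' pass, move right to (3,3)
Step 4: enter (3,3), '.' pass, move right to (3,4)
Step 5: enter (3,4), '\' deflects right->down, move down to (4,4)
Step 6: enter (4,4), '.' pass, move down to (5,4)
Step 7: enter (5,4), '.' pass, move down to (6,4)
Step 8: enter (6,4), '.' pass, move down to (7,4)
Step 9: enter (7,4), '/' deflects down->left, move left to (7,3)
Step 10: enter (7,3), '.' pass, move left to (7,2)
Step 11: enter (7,2), '.' pass, move left to (7,1)
Step 12: enter (7,1), '.' pass, move left to (7,0)
Step 13: enter (7,0), '.' pass, move left to (7,-1)
Step 14: at (7,-1) — EXIT via left edge, pos 7
Distinct cells visited: 13 (path length 13)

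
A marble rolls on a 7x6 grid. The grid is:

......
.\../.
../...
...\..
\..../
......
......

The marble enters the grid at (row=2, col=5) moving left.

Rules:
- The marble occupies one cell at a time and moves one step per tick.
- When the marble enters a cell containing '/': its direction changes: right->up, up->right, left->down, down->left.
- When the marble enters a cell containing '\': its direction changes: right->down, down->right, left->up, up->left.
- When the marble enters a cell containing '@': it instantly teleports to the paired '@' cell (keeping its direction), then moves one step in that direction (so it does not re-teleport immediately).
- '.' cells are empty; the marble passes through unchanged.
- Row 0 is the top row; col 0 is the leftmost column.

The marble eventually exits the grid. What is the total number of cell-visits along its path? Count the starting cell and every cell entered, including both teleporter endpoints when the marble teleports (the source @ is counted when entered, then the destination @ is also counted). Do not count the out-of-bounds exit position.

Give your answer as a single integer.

Step 1: enter (2,5), '.' pass, move left to (2,4)
Step 2: enter (2,4), '.' pass, move left to (2,3)
Step 3: enter (2,3), '.' pass, move left to (2,2)
Step 4: enter (2,2), '/' deflects left->down, move down to (3,2)
Step 5: enter (3,2), '.' pass, move down to (4,2)
Step 6: enter (4,2), '.' pass, move down to (5,2)
Step 7: enter (5,2), '.' pass, move down to (6,2)
Step 8: enter (6,2), '.' pass, move down to (7,2)
Step 9: at (7,2) — EXIT via bottom edge, pos 2
Path length (cell visits): 8

Answer: 8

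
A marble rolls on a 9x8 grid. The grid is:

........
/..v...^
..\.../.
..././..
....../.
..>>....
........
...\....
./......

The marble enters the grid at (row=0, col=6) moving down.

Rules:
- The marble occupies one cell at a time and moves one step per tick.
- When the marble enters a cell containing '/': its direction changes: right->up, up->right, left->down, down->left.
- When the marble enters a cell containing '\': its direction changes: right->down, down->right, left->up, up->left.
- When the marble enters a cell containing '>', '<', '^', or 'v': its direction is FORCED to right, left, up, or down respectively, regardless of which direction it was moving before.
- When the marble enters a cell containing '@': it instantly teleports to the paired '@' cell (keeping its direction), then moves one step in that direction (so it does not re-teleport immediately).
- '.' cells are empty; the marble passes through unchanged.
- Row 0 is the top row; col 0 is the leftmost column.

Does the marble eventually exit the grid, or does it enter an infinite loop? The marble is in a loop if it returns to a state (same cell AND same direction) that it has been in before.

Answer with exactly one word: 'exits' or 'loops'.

Answer: exits

Derivation:
Step 1: enter (0,6), '.' pass, move down to (1,6)
Step 2: enter (1,6), '.' pass, move down to (2,6)
Step 3: enter (2,6), '/' deflects down->left, move left to (2,5)
Step 4: enter (2,5), '.' pass, move left to (2,4)
Step 5: enter (2,4), '.' pass, move left to (2,3)
Step 6: enter (2,3), '.' pass, move left to (2,2)
Step 7: enter (2,2), '\' deflects left->up, move up to (1,2)
Step 8: enter (1,2), '.' pass, move up to (0,2)
Step 9: enter (0,2), '.' pass, move up to (-1,2)
Step 10: at (-1,2) — EXIT via top edge, pos 2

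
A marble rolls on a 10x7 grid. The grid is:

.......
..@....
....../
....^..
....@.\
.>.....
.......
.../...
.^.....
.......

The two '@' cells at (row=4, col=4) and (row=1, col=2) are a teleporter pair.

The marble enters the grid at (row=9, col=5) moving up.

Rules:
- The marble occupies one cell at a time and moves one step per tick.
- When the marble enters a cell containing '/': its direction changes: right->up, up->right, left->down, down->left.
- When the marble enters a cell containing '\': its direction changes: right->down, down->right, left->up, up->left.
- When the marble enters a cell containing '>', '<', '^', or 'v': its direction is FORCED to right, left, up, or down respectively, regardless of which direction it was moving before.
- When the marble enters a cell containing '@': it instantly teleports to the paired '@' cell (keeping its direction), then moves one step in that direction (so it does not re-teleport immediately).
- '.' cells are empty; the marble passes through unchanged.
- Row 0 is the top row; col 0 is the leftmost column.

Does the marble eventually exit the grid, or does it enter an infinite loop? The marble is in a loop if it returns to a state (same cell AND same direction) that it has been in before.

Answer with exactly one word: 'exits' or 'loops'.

Step 1: enter (9,5), '.' pass, move up to (8,5)
Step 2: enter (8,5), '.' pass, move up to (7,5)
Step 3: enter (7,5), '.' pass, move up to (6,5)
Step 4: enter (6,5), '.' pass, move up to (5,5)
Step 5: enter (5,5), '.' pass, move up to (4,5)
Step 6: enter (4,5), '.' pass, move up to (3,5)
Step 7: enter (3,5), '.' pass, move up to (2,5)
Step 8: enter (2,5), '.' pass, move up to (1,5)
Step 9: enter (1,5), '.' pass, move up to (0,5)
Step 10: enter (0,5), '.' pass, move up to (-1,5)
Step 11: at (-1,5) — EXIT via top edge, pos 5

Answer: exits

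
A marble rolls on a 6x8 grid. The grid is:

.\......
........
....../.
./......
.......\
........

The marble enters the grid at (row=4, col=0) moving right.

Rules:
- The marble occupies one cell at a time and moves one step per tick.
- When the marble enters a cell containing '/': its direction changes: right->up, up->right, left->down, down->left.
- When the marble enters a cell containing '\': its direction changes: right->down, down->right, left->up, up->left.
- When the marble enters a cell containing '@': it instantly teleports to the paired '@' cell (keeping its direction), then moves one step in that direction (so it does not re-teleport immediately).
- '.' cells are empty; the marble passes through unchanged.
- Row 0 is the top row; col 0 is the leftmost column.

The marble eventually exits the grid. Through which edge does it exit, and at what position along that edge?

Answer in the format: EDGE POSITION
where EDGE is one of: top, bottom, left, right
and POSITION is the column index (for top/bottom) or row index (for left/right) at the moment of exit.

Step 1: enter (4,0), '.' pass, move right to (4,1)
Step 2: enter (4,1), '.' pass, move right to (4,2)
Step 3: enter (4,2), '.' pass, move right to (4,3)
Step 4: enter (4,3), '.' pass, move right to (4,4)
Step 5: enter (4,4), '.' pass, move right to (4,5)
Step 6: enter (4,5), '.' pass, move right to (4,6)
Step 7: enter (4,6), '.' pass, move right to (4,7)
Step 8: enter (4,7), '\' deflects right->down, move down to (5,7)
Step 9: enter (5,7), '.' pass, move down to (6,7)
Step 10: at (6,7) — EXIT via bottom edge, pos 7

Answer: bottom 7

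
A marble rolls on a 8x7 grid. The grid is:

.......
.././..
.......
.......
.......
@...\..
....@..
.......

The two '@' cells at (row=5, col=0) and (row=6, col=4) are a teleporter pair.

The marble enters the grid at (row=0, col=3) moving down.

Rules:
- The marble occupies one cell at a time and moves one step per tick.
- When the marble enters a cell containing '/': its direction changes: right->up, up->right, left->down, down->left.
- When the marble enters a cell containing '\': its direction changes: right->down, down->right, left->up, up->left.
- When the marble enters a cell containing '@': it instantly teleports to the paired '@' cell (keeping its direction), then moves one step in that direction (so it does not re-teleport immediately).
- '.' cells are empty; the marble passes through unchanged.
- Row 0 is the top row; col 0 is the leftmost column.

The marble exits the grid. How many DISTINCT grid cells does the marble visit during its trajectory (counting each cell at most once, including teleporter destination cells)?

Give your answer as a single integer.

Step 1: enter (0,3), '.' pass, move down to (1,3)
Step 2: enter (1,3), '.' pass, move down to (2,3)
Step 3: enter (2,3), '.' pass, move down to (3,3)
Step 4: enter (3,3), '.' pass, move down to (4,3)
Step 5: enter (4,3), '.' pass, move down to (5,3)
Step 6: enter (5,3), '.' pass, move down to (6,3)
Step 7: enter (6,3), '.' pass, move down to (7,3)
Step 8: enter (7,3), '.' pass, move down to (8,3)
Step 9: at (8,3) — EXIT via bottom edge, pos 3
Distinct cells visited: 8 (path length 8)

Answer: 8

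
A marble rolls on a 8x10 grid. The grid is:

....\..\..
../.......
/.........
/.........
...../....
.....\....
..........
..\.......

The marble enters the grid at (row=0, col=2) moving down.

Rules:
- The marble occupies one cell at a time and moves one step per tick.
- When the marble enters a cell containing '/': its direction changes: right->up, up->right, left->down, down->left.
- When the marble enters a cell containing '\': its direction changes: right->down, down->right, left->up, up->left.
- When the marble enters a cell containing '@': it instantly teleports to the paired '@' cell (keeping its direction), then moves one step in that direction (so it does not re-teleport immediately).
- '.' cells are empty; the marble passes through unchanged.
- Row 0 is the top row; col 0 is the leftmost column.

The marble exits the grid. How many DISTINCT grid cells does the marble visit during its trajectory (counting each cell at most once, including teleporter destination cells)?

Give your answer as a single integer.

Step 1: enter (0,2), '.' pass, move down to (1,2)
Step 2: enter (1,2), '/' deflects down->left, move left to (1,1)
Step 3: enter (1,1), '.' pass, move left to (1,0)
Step 4: enter (1,0), '.' pass, move left to (1,-1)
Step 5: at (1,-1) — EXIT via left edge, pos 1
Distinct cells visited: 4 (path length 4)

Answer: 4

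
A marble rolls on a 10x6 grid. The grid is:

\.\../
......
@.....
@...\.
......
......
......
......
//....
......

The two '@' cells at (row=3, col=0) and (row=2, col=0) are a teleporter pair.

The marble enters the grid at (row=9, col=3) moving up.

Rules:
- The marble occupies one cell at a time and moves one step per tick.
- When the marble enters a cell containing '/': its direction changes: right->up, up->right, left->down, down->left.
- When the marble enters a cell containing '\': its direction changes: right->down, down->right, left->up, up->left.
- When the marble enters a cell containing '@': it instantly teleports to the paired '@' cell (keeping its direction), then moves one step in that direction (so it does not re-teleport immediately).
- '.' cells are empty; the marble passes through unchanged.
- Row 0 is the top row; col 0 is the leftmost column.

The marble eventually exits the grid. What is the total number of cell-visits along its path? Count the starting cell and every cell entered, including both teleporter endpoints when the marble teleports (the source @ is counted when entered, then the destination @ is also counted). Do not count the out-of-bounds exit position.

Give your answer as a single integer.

Step 1: enter (9,3), '.' pass, move up to (8,3)
Step 2: enter (8,3), '.' pass, move up to (7,3)
Step 3: enter (7,3), '.' pass, move up to (6,3)
Step 4: enter (6,3), '.' pass, move up to (5,3)
Step 5: enter (5,3), '.' pass, move up to (4,3)
Step 6: enter (4,3), '.' pass, move up to (3,3)
Step 7: enter (3,3), '.' pass, move up to (2,3)
Step 8: enter (2,3), '.' pass, move up to (1,3)
Step 9: enter (1,3), '.' pass, move up to (0,3)
Step 10: enter (0,3), '.' pass, move up to (-1,3)
Step 11: at (-1,3) — EXIT via top edge, pos 3
Path length (cell visits): 10

Answer: 10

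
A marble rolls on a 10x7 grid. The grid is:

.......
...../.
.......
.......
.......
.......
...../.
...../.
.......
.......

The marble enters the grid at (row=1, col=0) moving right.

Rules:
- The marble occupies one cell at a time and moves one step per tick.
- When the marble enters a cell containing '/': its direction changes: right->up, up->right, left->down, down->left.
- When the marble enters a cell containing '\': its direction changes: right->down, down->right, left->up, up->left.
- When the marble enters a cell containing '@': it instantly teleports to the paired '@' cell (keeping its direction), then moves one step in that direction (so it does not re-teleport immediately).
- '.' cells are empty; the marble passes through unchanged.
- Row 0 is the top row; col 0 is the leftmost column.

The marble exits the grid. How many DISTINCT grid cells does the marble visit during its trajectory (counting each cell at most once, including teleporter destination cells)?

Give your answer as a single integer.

Answer: 7

Derivation:
Step 1: enter (1,0), '.' pass, move right to (1,1)
Step 2: enter (1,1), '.' pass, move right to (1,2)
Step 3: enter (1,2), '.' pass, move right to (1,3)
Step 4: enter (1,3), '.' pass, move right to (1,4)
Step 5: enter (1,4), '.' pass, move right to (1,5)
Step 6: enter (1,5), '/' deflects right->up, move up to (0,5)
Step 7: enter (0,5), '.' pass, move up to (-1,5)
Step 8: at (-1,5) — EXIT via top edge, pos 5
Distinct cells visited: 7 (path length 7)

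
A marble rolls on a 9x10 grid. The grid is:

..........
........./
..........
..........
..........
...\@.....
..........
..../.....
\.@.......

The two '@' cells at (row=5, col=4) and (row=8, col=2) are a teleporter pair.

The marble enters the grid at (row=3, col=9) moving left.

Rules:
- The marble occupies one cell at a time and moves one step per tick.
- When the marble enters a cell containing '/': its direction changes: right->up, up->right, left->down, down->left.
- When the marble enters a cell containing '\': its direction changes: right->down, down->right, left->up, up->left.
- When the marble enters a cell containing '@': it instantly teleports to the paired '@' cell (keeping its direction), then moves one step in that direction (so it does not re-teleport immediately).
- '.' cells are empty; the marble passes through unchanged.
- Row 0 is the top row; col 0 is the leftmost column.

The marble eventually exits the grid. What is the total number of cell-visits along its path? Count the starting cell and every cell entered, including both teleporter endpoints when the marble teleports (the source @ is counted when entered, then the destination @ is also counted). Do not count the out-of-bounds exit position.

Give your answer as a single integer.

Answer: 10

Derivation:
Step 1: enter (3,9), '.' pass, move left to (3,8)
Step 2: enter (3,8), '.' pass, move left to (3,7)
Step 3: enter (3,7), '.' pass, move left to (3,6)
Step 4: enter (3,6), '.' pass, move left to (3,5)
Step 5: enter (3,5), '.' pass, move left to (3,4)
Step 6: enter (3,4), '.' pass, move left to (3,3)
Step 7: enter (3,3), '.' pass, move left to (3,2)
Step 8: enter (3,2), '.' pass, move left to (3,1)
Step 9: enter (3,1), '.' pass, move left to (3,0)
Step 10: enter (3,0), '.' pass, move left to (3,-1)
Step 11: at (3,-1) — EXIT via left edge, pos 3
Path length (cell visits): 10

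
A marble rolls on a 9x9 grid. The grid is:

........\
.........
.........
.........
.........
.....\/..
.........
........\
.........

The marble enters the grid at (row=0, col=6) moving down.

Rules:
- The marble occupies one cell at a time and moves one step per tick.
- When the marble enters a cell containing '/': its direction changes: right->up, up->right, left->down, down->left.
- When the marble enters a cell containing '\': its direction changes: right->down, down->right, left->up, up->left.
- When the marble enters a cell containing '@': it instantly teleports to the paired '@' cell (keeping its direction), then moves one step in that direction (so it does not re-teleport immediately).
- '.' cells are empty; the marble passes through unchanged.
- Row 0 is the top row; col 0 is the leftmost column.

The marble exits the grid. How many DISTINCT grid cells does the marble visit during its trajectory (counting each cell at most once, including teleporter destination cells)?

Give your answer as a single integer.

Answer: 12

Derivation:
Step 1: enter (0,6), '.' pass, move down to (1,6)
Step 2: enter (1,6), '.' pass, move down to (2,6)
Step 3: enter (2,6), '.' pass, move down to (3,6)
Step 4: enter (3,6), '.' pass, move down to (4,6)
Step 5: enter (4,6), '.' pass, move down to (5,6)
Step 6: enter (5,6), '/' deflects down->left, move left to (5,5)
Step 7: enter (5,5), '\' deflects left->up, move up to (4,5)
Step 8: enter (4,5), '.' pass, move up to (3,5)
Step 9: enter (3,5), '.' pass, move up to (2,5)
Step 10: enter (2,5), '.' pass, move up to (1,5)
Step 11: enter (1,5), '.' pass, move up to (0,5)
Step 12: enter (0,5), '.' pass, move up to (-1,5)
Step 13: at (-1,5) — EXIT via top edge, pos 5
Distinct cells visited: 12 (path length 12)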